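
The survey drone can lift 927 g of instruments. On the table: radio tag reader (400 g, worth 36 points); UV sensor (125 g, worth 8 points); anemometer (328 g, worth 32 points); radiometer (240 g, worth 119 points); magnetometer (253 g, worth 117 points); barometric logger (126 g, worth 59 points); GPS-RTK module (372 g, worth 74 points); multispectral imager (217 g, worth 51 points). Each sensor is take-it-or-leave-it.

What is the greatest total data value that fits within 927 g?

Ranking by ratio (data value/g): radiometer 0.50, barometric logger 0.47, magnetometer 0.46, multispectral imager 0.24.
Best packing: radiometer + magnetometer + barometric logger + multispectral imager — 836 g, 346 total.
That's the maximum — no swap from here does better than 346.

346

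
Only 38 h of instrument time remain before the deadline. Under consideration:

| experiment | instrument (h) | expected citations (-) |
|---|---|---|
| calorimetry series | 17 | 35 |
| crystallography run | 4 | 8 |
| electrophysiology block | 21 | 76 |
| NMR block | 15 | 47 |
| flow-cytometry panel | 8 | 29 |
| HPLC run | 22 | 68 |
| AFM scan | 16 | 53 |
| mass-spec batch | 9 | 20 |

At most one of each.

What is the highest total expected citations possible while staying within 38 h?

129

By expected citations per h: flow-cytometry panel 3.62, electrophysiology block 3.62, AFM scan 3.31, NMR block 3.13 lead.
Taking the top-ratio experiments first gives electrophysiology block + flow-cytometry panel + mass-spec batch for 125 (38 h).
Replace flow-cytometry panel and mass-spec batch with AFM scan: the trade gains 4 net, giving 129 at 37 h.
No other feasible combination exceeds 129.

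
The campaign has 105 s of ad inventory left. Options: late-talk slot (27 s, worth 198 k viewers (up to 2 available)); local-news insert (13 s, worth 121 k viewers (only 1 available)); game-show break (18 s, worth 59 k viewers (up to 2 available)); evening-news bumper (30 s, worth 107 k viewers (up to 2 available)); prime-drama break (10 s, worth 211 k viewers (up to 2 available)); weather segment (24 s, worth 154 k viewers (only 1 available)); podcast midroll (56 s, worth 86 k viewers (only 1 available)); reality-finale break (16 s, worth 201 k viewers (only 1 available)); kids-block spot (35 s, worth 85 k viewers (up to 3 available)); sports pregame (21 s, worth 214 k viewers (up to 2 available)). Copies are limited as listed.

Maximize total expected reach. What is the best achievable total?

1249

Taking the top-ratio spots first gives local-news insert + 2×prime-drama break + reality-finale break + 2×sports pregame for 1172 (91 s).
The 13 s tied up in local-news insert is better spent on late-talk slot — total rises to 1249 (105 s).
That's the maximum — no swap from here does better than 1249.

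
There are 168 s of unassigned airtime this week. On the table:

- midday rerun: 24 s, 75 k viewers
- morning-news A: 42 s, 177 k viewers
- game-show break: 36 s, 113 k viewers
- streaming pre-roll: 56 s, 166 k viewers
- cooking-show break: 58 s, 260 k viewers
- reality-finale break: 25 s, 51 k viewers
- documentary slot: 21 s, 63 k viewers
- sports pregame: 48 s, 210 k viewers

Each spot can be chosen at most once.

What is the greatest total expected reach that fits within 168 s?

Ranking by ratio (expected reach/s): cooking-show break 4.48, sports pregame 4.38, morning-news A 4.21.
Taking the top-ratio spots first gives morning-news A + cooking-show break + sports pregame for 647 (148 s).
The 42 s tied up in morning-news A is better spent on midday rerun + game-show break — total rises to 658 (166 s).

658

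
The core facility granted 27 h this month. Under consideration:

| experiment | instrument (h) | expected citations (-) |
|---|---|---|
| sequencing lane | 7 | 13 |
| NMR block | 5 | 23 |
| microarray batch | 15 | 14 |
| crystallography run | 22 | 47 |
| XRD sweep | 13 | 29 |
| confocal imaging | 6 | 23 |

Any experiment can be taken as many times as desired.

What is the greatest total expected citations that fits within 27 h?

Best packing: 5×NMR block — 25 h, 115 total.

115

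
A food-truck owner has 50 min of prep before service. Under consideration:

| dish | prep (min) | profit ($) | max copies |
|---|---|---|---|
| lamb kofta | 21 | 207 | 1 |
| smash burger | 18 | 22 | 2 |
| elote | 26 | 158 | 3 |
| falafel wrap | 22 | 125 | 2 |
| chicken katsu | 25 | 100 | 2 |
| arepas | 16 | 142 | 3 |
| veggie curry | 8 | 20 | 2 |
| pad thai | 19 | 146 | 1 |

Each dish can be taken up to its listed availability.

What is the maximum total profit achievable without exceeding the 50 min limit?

Ranking by ratio (profit/min): lamb kofta 9.86, arepas 8.88, pad thai 7.68.
A density-first pass picks lamb kofta + arepas + veggie curry — 369 at 45 min.
The 29 min tied up in lamb kofta and veggie curry is better spent on 2×arepas — total rises to 426 (48 min).

426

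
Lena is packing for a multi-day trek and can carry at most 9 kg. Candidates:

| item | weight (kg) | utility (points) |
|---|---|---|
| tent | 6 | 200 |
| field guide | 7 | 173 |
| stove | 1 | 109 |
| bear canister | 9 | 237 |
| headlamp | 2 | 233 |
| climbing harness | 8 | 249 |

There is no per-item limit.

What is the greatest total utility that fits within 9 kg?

1041

Density check — headlamp 116.50, stove 109.00, tent 33.33, climbing harness 31.12 are the best per kg.
The ratio ordering already packs tightly: stove + 4×headlamp, 9 kg, 1041.
No other feasible combination exceeds 1041.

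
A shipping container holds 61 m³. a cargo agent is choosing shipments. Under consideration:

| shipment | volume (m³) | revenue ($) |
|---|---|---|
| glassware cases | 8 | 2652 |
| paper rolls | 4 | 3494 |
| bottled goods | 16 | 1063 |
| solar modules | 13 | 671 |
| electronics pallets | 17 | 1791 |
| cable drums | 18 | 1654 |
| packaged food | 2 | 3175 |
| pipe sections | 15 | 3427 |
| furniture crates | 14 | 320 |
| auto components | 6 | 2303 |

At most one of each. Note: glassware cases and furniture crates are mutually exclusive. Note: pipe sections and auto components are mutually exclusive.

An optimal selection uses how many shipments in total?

6

Optimal total is 15210.
glassware cases + paper rolls + solar modules + electronics pallets + packaged food + pipe sections hits 15210 at 59 m³.
Any selection reaching 15210 contains exactly 6 shipments.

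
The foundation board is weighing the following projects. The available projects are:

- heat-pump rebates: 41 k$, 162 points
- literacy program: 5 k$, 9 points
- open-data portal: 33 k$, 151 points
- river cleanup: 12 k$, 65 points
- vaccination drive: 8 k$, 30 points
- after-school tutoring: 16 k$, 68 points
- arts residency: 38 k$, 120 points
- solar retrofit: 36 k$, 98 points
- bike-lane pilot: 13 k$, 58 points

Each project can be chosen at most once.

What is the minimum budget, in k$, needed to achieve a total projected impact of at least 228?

53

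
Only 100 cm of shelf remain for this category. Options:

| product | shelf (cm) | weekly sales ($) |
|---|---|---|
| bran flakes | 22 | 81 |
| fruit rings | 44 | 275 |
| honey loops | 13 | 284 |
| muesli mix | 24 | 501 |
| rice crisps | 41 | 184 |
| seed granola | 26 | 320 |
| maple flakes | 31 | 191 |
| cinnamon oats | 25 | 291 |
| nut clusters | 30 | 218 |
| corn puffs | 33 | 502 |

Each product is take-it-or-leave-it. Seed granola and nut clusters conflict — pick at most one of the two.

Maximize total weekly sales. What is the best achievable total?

1607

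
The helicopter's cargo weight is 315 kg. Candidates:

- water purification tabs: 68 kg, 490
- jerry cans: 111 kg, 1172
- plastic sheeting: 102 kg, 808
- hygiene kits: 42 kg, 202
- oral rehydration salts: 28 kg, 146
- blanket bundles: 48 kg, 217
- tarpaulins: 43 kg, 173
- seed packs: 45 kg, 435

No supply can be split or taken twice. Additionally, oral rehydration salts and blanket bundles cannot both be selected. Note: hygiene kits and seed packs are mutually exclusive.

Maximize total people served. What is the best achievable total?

2632

Taking the top-ratio supplies first gives jerry cans + plastic sheeting + oral rehydration salts + seed packs for 2561 (286 kg).
Dropping oral rehydration salts frees 28 kg; slotting in blanket bundles (48 kg) lifts the total to 2632 at 306 kg.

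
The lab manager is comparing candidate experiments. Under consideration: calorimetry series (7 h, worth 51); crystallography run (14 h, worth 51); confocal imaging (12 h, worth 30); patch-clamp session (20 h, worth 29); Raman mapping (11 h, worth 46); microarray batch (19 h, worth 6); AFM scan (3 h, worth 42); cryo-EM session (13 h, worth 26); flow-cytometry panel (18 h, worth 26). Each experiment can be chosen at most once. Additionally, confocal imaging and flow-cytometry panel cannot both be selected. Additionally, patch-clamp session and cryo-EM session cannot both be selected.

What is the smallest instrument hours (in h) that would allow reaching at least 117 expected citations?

21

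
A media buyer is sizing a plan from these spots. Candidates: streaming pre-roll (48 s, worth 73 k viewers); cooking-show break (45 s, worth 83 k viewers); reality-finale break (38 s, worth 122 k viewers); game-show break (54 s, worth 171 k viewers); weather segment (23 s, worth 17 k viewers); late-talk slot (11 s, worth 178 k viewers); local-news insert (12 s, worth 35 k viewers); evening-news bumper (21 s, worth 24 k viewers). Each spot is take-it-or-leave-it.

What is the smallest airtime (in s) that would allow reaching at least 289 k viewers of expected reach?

49

Look for the lowest-airtime combination reaching 289.
Taking reality-finale break + late-talk slot gives 300 (≥ 289) for 49 s.
Any bundle with less than 49 s falls short of 289.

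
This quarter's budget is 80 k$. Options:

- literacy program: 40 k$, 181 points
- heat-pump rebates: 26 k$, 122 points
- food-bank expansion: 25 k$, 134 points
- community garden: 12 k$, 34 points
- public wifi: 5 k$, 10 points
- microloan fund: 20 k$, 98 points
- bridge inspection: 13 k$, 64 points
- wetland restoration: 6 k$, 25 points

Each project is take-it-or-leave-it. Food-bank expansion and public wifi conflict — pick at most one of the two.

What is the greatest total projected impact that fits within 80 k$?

Filling by ratio: food-bank expansion + community garden + microloan fund + bridge inspection + wetland restoration for 355, with 4 k$ left unused.
Dropping community garden and microloan fund and wetland restoration frees 38 k$; slotting in literacy program (40 k$) lifts the total to 379 at 78 k$.
Nothing else feasible within 80 k$ beats 379.

379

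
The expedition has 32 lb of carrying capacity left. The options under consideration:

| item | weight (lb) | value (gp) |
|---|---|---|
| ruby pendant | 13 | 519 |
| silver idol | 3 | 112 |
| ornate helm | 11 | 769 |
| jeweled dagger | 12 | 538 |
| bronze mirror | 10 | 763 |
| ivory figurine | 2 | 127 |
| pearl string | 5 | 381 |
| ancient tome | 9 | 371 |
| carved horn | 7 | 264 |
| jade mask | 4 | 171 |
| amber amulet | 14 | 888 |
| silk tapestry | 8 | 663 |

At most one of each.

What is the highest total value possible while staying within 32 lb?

2322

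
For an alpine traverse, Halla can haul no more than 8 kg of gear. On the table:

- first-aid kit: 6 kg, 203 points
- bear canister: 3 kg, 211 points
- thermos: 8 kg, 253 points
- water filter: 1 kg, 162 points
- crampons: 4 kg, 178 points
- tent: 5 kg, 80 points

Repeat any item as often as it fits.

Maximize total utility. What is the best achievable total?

Ranking by ratio (utility/kg): water filter 162.00, bear canister 70.33, crampons 44.50.
The ratio ordering already packs tightly: 8×water filter, 8 kg, 1296.
Nothing else within 8 kg beats 1296.

1296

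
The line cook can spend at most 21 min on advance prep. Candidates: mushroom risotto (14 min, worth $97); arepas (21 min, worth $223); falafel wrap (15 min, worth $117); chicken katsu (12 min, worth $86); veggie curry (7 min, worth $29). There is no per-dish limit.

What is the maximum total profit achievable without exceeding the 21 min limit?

Arepas uses 21 of the 21 min and totals 223.
Every other selection either busts 21 min or fails to beat 223.

223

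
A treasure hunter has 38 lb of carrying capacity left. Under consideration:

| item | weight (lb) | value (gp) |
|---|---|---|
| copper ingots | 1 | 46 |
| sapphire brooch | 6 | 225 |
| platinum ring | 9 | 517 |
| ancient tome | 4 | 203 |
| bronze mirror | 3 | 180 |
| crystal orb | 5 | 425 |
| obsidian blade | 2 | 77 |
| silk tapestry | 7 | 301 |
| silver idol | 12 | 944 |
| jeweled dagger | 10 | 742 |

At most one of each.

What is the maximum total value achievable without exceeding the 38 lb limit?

Ranking by ratio (value/lb): crystal orb 85.00, silver idol 78.67, jeweled dagger 74.20, bronze mirror 60.00.
The ratio heuristic lands on copper ingots + ancient tome + bronze mirror + crystal orb + obsidian blade + silver idol + jeweled dagger (2617) but leaves 1 lb idle.
Replace copper ingots and ancient tome and bronze mirror with platinum ring: the trade gains 88 net, giving 2705 at 38 lb.
The closest alternative, copper ingots + platinum ring + crystal orb + silver idol + jeweled dagger, reaches only 2674.

2705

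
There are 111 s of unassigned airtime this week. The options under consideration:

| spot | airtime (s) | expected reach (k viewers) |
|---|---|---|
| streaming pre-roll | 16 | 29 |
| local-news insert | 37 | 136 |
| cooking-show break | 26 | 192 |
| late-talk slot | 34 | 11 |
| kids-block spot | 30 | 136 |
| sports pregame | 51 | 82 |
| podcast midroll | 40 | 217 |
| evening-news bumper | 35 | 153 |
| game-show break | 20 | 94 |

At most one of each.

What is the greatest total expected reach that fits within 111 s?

575

Greedy by ratio would take streaming pre-roll + cooking-show break + podcast midroll + game-show break: 102 s used, total 532.
Dropping streaming pre-roll and podcast midroll frees 56 s; slotting in kids-block spot + evening-news bumper (65 s) lifts the total to 575 at 111 s.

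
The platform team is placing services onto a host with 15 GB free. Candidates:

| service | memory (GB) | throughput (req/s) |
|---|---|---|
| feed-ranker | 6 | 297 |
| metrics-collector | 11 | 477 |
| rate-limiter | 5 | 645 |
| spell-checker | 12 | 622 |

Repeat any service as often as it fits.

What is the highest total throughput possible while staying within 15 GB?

1935

The ratio ordering already packs tightly: 3×rate-limiter, 15 GB, 1935.
That's the maximum — no swap from here does better than 1935.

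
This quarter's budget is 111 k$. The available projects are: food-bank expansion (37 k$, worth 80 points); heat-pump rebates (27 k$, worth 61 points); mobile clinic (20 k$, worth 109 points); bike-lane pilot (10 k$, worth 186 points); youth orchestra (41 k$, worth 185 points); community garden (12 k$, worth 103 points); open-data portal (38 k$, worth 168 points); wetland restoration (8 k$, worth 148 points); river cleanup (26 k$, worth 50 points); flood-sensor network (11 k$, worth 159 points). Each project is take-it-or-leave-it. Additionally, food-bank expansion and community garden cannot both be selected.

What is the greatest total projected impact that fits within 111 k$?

Density check — bike-lane pilot 18.60, wetland restoration 18.50, flood-sensor network 14.45 are the best per k$.
Best packing: mobile clinic + bike-lane pilot + youth orchestra + community garden + wetland restoration + flood-sensor network — 102 k$, 890 total.

890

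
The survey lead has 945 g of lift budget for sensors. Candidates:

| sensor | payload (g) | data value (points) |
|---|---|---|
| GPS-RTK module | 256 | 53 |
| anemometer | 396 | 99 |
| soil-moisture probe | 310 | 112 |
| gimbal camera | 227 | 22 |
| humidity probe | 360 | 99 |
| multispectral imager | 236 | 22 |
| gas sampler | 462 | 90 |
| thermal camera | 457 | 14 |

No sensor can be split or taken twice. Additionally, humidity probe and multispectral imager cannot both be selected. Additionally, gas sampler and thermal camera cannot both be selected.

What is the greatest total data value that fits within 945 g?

264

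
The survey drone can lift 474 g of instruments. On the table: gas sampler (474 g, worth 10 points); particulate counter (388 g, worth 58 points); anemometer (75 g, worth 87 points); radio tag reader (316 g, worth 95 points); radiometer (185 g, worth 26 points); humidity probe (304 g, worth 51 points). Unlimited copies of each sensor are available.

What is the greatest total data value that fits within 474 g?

522

Ranking by ratio (data value/g): anemometer 1.16, radio tag reader 0.30, humidity probe 0.17.
6×anemometer uses 450 of the 474 g and totals 522.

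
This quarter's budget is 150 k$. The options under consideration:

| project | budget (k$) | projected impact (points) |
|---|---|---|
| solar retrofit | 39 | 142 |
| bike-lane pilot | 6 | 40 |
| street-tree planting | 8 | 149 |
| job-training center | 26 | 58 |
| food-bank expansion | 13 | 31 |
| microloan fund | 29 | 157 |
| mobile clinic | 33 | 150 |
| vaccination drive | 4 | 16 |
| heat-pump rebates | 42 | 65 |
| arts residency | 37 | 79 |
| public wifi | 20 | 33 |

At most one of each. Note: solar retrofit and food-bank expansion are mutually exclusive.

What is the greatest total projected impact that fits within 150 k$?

Solar retrofit + bike-lane pilot + street-tree planting + job-training center + microloan fund + mobile clinic + vaccination drive uses 145 of the 150 k$ and totals 712.

712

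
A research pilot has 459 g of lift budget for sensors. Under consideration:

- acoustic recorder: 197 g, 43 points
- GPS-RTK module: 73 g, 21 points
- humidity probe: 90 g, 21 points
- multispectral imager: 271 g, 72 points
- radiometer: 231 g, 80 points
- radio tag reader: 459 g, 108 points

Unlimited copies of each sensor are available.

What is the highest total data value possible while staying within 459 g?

The ratio ordering already packs tightly: 3×GPS-RTK module + radiometer, 450 g, 143.
Every other selection either busts 459 g or fails to beat 143.

143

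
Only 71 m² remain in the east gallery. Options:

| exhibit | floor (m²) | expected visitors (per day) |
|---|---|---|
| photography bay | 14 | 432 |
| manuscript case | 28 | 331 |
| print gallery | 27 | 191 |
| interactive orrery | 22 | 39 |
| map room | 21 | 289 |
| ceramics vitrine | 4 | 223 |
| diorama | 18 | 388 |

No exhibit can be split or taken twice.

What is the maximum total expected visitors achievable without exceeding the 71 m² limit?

1374

A density-first pass picks photography bay + map room + ceramics vitrine + diorama — 1332 at 57 m².
Dropping map room frees 21 m²; slotting in manuscript case (28 m²) lifts the total to 1374 at 64 m².
An exhaustive check of the 128 subsets confirms 1374.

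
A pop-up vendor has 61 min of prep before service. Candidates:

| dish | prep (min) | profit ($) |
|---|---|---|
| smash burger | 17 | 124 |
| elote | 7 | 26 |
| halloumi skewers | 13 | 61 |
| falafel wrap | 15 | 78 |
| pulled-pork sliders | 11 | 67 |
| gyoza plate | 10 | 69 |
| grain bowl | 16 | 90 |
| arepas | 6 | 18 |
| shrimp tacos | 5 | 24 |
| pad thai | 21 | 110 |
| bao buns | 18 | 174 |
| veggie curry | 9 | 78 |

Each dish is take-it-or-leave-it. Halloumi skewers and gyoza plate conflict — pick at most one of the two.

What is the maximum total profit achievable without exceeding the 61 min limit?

471

The ratio heuristic lands on smash burger + gyoza plate + shrimp tacos + bao buns + veggie curry (469) but leaves 2 min idle.
Dropping shrimp tacos frees 5 min; slotting in elote (7 min) lifts the total to 471 at 61 min.
An exhaustive check of the 4096 subsets confirms 471.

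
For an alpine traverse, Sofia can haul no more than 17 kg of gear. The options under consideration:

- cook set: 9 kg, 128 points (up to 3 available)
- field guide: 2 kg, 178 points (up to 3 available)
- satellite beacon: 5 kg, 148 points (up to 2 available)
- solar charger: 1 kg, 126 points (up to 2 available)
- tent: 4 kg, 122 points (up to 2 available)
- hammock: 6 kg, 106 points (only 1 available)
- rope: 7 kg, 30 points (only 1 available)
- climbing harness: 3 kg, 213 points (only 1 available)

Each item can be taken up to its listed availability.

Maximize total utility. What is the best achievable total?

By utility per kg: solar charger 126.00, field guide 89.00, climbing harness 71.00 lead.
Taking the top-ratio items first gives 3×field guide + 2×solar charger + tent + climbing harness for 1121 (15 kg).
Dropping tent frees 4 kg; slotting in satellite beacon (5 kg) lifts the total to 1147 at 16 kg.
That's the maximum — no swap from here does better than 1147.

1147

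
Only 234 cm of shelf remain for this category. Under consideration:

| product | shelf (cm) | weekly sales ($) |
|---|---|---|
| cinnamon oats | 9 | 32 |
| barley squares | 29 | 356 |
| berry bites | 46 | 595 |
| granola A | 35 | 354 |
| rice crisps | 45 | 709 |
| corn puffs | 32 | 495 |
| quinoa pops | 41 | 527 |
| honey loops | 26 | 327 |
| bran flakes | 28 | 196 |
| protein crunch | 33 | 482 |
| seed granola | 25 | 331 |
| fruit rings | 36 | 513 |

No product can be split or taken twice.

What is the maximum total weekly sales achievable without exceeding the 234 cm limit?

3321

The ratio heuristic lands on cinnamon oats + berry bites + rice crisps + corn puffs + protein crunch + seed granola + fruit rings (3157) but leaves 8 cm idle.
The 34 cm tied up in cinnamon oats and seed granola is better spent on quinoa pops — total rises to 3321 (233 cm).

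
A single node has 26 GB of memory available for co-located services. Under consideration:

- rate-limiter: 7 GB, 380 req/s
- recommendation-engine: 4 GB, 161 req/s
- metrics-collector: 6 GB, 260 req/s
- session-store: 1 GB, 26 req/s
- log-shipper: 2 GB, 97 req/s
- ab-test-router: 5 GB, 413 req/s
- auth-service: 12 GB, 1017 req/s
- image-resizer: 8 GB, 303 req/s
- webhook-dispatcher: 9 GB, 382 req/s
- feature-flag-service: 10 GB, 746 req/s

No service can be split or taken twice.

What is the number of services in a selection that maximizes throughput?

3

Optimal total is 1924.
recommendation-engine + auth-service + feature-flag-service hits 1924 at 26 GB.
All optima have 3 services.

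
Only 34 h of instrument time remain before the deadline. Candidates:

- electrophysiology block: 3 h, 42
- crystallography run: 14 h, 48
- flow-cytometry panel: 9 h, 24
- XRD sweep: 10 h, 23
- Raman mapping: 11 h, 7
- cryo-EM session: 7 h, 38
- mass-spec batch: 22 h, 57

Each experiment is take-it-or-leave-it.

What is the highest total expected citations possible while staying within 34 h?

Best packing: electrophysiology block + crystallography run + flow-cytometry panel + cryo-EM session — 33 h, 152 total.

152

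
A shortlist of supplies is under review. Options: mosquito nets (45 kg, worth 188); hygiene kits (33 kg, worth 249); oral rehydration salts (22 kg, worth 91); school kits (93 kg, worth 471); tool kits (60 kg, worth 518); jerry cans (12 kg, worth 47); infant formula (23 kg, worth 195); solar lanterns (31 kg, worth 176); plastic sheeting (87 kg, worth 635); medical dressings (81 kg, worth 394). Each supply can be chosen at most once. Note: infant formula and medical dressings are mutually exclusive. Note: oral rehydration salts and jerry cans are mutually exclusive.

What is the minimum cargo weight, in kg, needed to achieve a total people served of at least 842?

Minimise kg subject to total people served ≥ 842.
tool kits + infant formula + solar lanterns reaches 889 using 114 kg.
Any bundle with less than 114 kg falls short of 842.

114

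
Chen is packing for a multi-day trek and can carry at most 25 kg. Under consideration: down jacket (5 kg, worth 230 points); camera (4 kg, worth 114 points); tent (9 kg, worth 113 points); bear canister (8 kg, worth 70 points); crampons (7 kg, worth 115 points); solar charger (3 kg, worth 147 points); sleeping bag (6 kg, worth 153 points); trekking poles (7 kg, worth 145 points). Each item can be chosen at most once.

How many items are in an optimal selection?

5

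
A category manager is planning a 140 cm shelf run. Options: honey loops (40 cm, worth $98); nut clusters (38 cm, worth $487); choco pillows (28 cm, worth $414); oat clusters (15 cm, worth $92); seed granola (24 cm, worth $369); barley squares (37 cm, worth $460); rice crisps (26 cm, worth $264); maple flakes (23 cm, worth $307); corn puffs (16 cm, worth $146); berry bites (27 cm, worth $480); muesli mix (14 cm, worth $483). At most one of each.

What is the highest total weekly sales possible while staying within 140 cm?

2279

The ratio heuristic lands on choco pillows + seed granola + maple flakes + corn puffs + berry bites + muesli mix (2199) but leaves 8 cm idle.
Reworking the packing: nut clusters + seed granola + barley squares + berry bites + muesli mix uses 140 cm and improves the total to 2279.
The closest alternative, nut clusters + choco pillows + seed granola + berry bites + muesli mix, reaches only 2233.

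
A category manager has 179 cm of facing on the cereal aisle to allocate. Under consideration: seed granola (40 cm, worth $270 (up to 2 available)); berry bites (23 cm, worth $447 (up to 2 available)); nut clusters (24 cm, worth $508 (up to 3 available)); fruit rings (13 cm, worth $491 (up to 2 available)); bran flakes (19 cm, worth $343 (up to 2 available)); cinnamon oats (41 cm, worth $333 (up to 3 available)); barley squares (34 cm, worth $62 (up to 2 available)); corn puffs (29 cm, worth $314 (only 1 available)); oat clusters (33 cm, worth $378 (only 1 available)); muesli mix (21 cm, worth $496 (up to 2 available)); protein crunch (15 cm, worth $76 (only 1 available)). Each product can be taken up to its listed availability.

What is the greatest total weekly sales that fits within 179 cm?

Greedy by ratio would take berry bites + 3×nut clusters + 2×fruit rings + 2×muesli mix + protein crunch: 178 cm used, total 4021.
Dropping berry bites and protein crunch frees 38 cm; slotting in 2×bran flakes (38 cm) lifts the total to 4184 at 178 cm.

4184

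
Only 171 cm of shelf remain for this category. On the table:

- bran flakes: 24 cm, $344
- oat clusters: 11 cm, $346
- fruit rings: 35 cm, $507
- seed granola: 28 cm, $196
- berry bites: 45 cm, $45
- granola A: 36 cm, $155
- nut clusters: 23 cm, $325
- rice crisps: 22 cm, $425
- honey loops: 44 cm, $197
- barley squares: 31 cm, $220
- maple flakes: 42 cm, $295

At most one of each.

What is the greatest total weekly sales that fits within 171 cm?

The ratio heuristic lands on bran flakes + oat clusters + fruit rings + nut clusters + rice crisps + barley squares (2167) but leaves 25 cm idle.
Replace barley squares with maple flakes: the trade gains 75 net, giving 2242 at 157 cm.
The spare 14 cm is too small for any remaining product, and no exchange beats 2242.

2242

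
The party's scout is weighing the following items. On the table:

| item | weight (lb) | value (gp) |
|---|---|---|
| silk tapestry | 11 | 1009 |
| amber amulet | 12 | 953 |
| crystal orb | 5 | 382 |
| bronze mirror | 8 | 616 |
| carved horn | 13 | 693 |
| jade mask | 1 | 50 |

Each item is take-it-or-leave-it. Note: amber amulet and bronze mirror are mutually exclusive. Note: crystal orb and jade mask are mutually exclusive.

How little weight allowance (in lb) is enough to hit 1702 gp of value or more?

23

Need the lightest bundle worth ≥ 1702.
Taking silk tapestry + amber amulet gives 1962 (≥ 1702) for 23 lb.
Any bundle with less than 23 lb falls short of 1702.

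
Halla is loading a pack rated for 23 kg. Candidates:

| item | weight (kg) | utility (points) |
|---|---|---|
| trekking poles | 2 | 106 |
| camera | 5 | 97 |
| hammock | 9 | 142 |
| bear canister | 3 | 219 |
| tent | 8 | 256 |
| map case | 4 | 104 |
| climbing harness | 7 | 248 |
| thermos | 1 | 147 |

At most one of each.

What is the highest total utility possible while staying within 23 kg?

976

Density check — thermos 147.00, bear canister 73.00, trekking poles 53.00, climbing harness 35.43 are the best per kg.
Best packing: trekking poles + bear canister + tent + climbing harness + thermos — 21 kg, 976 total.
The closest alternative, bear canister + tent + map case + climbing harness + thermos, reaches only 974.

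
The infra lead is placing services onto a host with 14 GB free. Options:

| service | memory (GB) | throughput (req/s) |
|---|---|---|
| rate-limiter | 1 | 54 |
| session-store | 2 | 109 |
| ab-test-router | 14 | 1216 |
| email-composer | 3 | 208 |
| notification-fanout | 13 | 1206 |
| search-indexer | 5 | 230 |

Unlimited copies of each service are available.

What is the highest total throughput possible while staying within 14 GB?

1260

Taking rate-limiter + notification-fanout: 14 GB used, 1260 in throughput.
Every other selection either busts 14 GB or fails to beat 1260.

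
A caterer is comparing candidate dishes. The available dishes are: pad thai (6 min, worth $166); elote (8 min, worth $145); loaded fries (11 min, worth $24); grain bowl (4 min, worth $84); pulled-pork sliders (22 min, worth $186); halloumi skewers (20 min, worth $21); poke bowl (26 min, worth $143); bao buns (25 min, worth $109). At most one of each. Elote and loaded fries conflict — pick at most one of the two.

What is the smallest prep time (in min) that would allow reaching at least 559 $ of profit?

Look for the lowest-prep combination reaching 559.
pad thai + elote + grain bowl + pulled-pork sliders: 581 profit at 40 min.
No combination under 40 min hits 559.

40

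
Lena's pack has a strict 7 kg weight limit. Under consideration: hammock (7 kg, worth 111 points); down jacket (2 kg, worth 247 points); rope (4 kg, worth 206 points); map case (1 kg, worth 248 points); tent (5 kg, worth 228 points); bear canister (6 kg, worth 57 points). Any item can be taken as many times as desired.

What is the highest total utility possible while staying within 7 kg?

Best packing: 7×map case — 7 kg, 1736 total.
No other feasible combination exceeds 1736.

1736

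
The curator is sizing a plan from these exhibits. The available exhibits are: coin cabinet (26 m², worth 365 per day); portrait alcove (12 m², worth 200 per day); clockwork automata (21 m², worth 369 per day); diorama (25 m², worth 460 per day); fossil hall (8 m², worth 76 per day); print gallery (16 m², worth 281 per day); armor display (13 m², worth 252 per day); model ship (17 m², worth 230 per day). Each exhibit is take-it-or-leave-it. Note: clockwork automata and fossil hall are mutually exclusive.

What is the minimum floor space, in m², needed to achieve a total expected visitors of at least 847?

Minimise m² subject to total expected visitors ≥ 847.
Taking portrait alcove + clockwork automata + print gallery gives 850 (≥ 847) for 49 m².
Any bundle with less than 49 m² falls short of 847.

49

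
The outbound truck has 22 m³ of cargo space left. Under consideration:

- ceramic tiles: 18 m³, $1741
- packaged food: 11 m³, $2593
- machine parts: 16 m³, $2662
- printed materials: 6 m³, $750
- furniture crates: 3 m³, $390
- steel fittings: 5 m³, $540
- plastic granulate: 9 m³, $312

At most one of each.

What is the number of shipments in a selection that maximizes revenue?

Best achievable revenue is 3883.
One optimal bundle: packaged food + printed materials + steel fittings (22 m³).
Any selection reaching 3883 contains exactly 3 shipments.

3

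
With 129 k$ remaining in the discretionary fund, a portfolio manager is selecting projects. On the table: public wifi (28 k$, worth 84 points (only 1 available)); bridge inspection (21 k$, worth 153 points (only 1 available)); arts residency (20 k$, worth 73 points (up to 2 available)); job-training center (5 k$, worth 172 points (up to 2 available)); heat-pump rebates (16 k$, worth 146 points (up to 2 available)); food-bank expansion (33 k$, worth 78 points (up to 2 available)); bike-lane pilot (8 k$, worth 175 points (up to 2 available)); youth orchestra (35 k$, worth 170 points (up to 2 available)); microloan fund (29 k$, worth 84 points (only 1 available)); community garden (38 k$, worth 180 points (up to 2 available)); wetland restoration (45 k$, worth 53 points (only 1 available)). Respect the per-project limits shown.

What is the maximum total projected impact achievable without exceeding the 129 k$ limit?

1326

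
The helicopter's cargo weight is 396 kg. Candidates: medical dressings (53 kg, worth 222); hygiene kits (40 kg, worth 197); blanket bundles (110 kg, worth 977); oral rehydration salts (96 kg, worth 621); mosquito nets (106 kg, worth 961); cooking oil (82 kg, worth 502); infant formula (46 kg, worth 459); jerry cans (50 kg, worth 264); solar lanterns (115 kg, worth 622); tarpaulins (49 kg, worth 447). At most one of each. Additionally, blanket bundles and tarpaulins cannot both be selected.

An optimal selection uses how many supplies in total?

Optimal total is 3163.
blanket bundles + mosquito nets + cooking oil + infant formula + jerry cans hits 3163 at 394 kg.
Every optimal selection uses 5 supplies.

5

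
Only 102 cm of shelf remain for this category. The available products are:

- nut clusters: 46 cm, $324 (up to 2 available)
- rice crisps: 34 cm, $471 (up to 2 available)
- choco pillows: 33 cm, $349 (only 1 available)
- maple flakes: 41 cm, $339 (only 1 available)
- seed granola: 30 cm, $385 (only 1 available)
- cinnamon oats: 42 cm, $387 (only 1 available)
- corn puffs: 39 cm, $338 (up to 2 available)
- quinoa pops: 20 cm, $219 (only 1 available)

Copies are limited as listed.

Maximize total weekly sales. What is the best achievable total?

1327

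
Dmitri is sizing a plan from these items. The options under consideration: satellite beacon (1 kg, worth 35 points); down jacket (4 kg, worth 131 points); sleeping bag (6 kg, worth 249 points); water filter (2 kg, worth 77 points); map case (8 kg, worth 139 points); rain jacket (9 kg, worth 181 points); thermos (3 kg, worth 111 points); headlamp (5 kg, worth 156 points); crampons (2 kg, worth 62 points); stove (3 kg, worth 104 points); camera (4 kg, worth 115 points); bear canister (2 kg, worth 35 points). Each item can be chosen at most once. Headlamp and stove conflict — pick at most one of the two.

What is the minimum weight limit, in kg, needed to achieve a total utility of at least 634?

17

Look for the lowest-weight combination reaching 634.
Taking satellite beacon + sleeping bag + water filter + thermos + crampons + stove gives 638 (≥ 634) for 17 kg.
No combination under 17 kg hits 634.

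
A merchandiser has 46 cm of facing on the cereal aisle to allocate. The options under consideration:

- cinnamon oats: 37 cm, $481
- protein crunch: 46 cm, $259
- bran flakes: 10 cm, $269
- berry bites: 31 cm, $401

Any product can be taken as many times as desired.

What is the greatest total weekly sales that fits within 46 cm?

1076

The ratio ordering already packs tightly: 4×bran flakes, 40 cm, 1076.
No other feasible combination exceeds 1076.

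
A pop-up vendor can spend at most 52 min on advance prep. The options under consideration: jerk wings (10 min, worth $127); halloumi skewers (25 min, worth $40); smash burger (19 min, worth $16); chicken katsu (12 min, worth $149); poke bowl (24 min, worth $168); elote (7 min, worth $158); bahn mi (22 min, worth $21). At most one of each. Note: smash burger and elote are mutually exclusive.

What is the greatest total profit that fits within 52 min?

475

By profit per min: elote 22.57, jerk wings 12.70, chicken katsu 12.42, poke bowl 7.00 lead.
Filling by ratio: jerk wings + chicken katsu + elote + bahn mi for 455, with 1 min left unused.
Replace jerk wings and bahn mi with poke bowl: the trade gains 20 net, giving 475 at 43 min.
Next best is jerk wings + chicken katsu + elote + bahn mi at 455 (51 min) — short by 20.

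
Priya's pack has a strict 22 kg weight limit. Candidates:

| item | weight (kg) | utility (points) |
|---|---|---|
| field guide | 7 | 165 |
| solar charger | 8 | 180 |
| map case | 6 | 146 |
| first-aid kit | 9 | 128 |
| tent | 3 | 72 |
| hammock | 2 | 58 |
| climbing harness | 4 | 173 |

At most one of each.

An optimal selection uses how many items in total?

5

The maximum utility within 22 kg is 614.
One optimal bundle: field guide + map case + tent + hammock + climbing harness (22 kg).
All optima have 5 items.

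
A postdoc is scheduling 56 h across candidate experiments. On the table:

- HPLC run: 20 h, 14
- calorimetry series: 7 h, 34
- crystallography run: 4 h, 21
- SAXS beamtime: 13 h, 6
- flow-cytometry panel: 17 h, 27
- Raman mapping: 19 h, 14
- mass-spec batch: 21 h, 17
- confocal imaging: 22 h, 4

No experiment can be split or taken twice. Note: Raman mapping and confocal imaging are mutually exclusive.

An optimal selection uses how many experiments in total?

Best achievable expected citations is 99.
For example calorimetry series + crystallography run + flow-cytometry panel + mass-spec batch achieves it, using 49 h.
All optima have 4 experiments.

4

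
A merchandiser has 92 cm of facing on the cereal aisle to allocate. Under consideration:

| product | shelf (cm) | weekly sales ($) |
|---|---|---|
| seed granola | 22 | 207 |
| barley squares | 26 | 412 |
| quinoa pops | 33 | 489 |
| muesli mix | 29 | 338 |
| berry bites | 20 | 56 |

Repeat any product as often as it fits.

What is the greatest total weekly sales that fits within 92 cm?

Filling by ratio: 3×barley squares for 1236, with 14 cm left unused.
Replace 2×barley squares with 2×quinoa pops: the trade gains 154 net, giving 1390 at 92 cm.
No other feasible combination exceeds 1390.

1390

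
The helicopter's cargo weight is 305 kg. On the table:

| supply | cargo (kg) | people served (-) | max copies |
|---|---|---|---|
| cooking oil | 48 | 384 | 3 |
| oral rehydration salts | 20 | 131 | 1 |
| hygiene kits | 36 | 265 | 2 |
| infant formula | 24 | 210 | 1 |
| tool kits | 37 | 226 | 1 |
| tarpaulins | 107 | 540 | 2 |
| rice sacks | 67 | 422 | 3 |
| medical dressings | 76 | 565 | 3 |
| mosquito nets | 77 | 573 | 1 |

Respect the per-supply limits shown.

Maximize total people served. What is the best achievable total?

2331

The ratio ordering already packs tightly: 3×cooking oil + oral rehydration salts + hygiene kits + infant formula + mosquito nets, 301 kg, 2331.
No other feasible combination exceeds 2331.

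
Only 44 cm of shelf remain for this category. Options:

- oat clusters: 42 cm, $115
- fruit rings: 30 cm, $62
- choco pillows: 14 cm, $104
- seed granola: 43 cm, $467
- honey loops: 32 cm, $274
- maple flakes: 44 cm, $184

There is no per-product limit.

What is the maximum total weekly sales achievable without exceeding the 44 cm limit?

467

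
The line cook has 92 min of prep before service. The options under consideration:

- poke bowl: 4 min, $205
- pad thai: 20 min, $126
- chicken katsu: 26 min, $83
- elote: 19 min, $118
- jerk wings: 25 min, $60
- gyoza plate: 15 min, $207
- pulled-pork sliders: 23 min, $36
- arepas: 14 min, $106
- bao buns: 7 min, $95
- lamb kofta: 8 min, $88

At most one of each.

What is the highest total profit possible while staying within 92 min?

945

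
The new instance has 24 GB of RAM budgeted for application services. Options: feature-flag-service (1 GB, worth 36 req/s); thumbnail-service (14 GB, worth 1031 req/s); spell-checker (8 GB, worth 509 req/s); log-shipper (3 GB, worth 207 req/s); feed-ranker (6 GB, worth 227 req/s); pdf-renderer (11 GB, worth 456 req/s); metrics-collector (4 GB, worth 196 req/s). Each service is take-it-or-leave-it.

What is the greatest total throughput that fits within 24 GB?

Filling by ratio: feature-flag-service + thumbnail-service + log-shipper + metrics-collector for 1470, with 2 GB left unused.
Dropping log-shipper and metrics-collector frees 7 GB; slotting in spell-checker (8 GB) lifts the total to 1576 at 23 GB.

1576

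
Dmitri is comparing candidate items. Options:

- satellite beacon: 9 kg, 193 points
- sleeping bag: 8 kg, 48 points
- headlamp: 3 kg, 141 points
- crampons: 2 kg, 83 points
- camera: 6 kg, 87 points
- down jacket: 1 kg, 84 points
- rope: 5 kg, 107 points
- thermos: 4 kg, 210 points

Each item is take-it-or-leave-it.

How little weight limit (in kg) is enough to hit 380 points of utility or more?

8

Minimise kg subject to total utility ≥ 380.
headlamp + down jacket + thermos: 435 utility at 8 kg.
Any bundle with less than 8 kg falls short of 380.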